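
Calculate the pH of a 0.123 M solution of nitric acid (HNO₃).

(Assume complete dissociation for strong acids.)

[H⁺] = 0.123 M for strong acid. pH = -log[H⁺] = -log(0.123)

pH = 0.91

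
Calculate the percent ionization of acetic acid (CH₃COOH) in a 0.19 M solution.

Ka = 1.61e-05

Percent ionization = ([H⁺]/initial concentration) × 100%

Using Ka equilibrium: x² + Ka×x - Ka×C = 0. Solving: [H⁺] = 1.7410e-03. Percent = (1.7410e-03/0.19) × 100

Percent ionization = 0.916%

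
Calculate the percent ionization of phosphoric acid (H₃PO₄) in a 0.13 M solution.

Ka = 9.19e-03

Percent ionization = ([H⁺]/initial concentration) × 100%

Using Ka equilibrium: x² + Ka×x - Ka×C = 0. Solving: [H⁺] = 3.0274e-02. Percent = (3.0274e-02/0.13) × 100

Percent ionization = 23.3%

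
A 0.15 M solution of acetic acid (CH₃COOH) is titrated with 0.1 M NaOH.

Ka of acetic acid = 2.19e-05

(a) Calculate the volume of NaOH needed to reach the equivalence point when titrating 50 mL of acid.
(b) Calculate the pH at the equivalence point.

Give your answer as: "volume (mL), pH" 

moles acid = 0.15 × 50/1000 = 0.0075 mol; V_base = moles/0.1 × 1000 = 75.0 mL. At equivalence only the conjugate base is present: [A⁻] = 0.0075/0.125 = 6.0000e-02 M. Kb = Kw/Ka = 4.57e-10; [OH⁻] = √(Kb × [A⁻]) = 5.2342e-06; pOH = 5.28; pH = 14 - pOH = 8.72.

V = 75.0 mL, pH = 8.72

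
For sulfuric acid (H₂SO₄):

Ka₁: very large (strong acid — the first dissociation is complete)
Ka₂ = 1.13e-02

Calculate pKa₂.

pKa₂ = -log(Ka₂) = -log(1.13e-02) = 1.95.

pK_{a2} = 1.95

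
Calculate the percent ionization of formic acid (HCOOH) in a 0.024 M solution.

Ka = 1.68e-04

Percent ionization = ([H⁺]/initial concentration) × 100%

Using Ka equilibrium: x² + Ka×x - Ka×C = 0. Solving: [H⁺] = 1.9257e-03. Percent = (1.9257e-03/0.024) × 100

Percent ionization = 8.02%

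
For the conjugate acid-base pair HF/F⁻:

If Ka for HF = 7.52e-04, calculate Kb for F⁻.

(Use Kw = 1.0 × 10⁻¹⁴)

For a conjugate pair Ka × Kb = Kw, so Kb = Kw/Ka = 1.0 × 10⁻¹⁴ / 7.52e-04 = 1.33e-11.

K_b = 1.33e-11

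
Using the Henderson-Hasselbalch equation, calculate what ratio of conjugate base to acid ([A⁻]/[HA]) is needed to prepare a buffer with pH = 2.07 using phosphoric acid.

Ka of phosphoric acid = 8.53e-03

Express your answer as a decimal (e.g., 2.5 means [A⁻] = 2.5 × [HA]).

pKa = -log(8.53e-03) = 2.0691. pH = pKa + log([A⁻]/[HA]), so log([A⁻]/[HA]) = pH − pKa = 2.07 − 2.0691 = 0.0009. [A⁻]/[HA] = 10^(0.0009) = 1.00

[A⁻]/[HA] = 1.00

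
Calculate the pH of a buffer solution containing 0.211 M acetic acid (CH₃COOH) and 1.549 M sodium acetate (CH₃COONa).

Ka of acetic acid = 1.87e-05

pKa = -log(1.87e-05) = 4.73. pH = pKa + log([A⁻]/[HA]) = 4.73 + log(1.549/0.211)

pH = 5.59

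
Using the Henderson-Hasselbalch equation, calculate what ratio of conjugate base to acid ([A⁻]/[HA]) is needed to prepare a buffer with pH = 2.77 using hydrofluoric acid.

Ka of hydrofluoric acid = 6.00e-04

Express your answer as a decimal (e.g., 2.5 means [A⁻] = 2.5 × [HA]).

pKa = -log(6.00e-04) = 3.2218. pH = pKa + log([A⁻]/[HA]), so log([A⁻]/[HA]) = pH − pKa = 2.77 − 3.2218 = -0.4518. [A⁻]/[HA] = 10^(-0.4518) = 0.353

[A⁻]/[HA] = 0.353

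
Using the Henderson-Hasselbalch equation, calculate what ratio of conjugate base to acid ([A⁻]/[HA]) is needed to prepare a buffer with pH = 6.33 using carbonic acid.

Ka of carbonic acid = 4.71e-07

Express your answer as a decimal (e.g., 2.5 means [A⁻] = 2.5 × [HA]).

pKa = -log(4.71e-07) = 6.3270. pH = pKa + log([A⁻]/[HA]), so log([A⁻]/[HA]) = pH − pKa = 6.33 − 6.3270 = 0.0030. [A⁻]/[HA] = 10^(0.0030) = 1.01

[A⁻]/[HA] = 1.01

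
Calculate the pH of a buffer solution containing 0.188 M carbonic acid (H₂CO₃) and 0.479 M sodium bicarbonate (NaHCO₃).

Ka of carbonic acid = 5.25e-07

pKa = -log(5.25e-07) = 6.28. pH = pKa + log([A⁻]/[HA]) = 6.28 + log(0.479/0.188)

pH = 6.69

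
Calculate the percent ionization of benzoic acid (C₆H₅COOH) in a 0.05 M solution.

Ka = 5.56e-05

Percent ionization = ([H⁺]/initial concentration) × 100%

Using Ka equilibrium: x² + Ka×x - Ka×C = 0. Solving: [H⁺] = 1.6398e-03. Percent = (1.6398e-03/0.05) × 100

Percent ionization = 3.28%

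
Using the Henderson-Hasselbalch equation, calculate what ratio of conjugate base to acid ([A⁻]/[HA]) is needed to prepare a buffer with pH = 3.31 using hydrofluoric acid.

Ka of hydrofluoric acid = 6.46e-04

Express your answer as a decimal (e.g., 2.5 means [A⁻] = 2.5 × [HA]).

pKa = -log(6.46e-04) = 3.1898. pH = pKa + log([A⁻]/[HA]), so log([A⁻]/[HA]) = pH − pKa = 3.31 − 3.1898 = 0.1202. [A⁻]/[HA] = 10^(0.1202) = 1.32

[A⁻]/[HA] = 1.32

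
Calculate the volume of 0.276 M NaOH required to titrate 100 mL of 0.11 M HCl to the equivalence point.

At equivalence: moles acid = moles base. moles HCl = 0.11 × 100/1000 = 0.011 mol. V_base = moles / 0.276 × 1000 = 39.9 mL.

V_{base} = 39.9 mL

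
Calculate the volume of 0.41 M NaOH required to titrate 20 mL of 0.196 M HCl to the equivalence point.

At equivalence: moles acid = moles base. moles HCl = 0.196 × 20/1000 = 0.00392 mol. V_base = moles / 0.41 × 1000 = 9.6 mL.

V_{base} = 9.6 mL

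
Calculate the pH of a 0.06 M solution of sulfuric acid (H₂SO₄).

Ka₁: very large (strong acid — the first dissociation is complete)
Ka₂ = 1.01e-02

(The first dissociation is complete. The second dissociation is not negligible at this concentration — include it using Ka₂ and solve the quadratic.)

First dissociation is complete: [H⁺]₀ = [HSO₄⁻]₀ = C = 0.06 M. Second dissociation HSO₄⁻ ⇌ H⁺ + SO₄²⁻: let x = [SO₄²⁻]. Ka₂ = (C + x)·x / (C − x) = 1.01e-02 → x² + (C + Ka₂)·x − Ka₂·C = 0 → x² + 0.07010·x − 6.060e-04 = 0. x = (−0.07010 + √(0.07010² + 4 × 6.060e-04)) / 2 = 7.7811e-03 M. [H⁺] = C + x = 0.06 + 7.7811e-03 = 6.7781e-02 M. pH = -log(6.7781e-02) = 1.17.

pH = 1.17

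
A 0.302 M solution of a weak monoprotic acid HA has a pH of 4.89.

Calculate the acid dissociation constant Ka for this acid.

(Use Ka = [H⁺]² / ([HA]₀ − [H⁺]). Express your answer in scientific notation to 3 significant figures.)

[H⁺] = 10^(−pH) = 10^(−4.89) = 1.288e-05 M. For HA ⇌ H⁺ + A⁻, Ka = [H⁺][A⁻]/[HA] = [H⁺]² / ([HA]₀ − [H⁺]) = (1.288e-05)² / (0.302 − 1.288e-05) = 5.50e-10.

K_a = 5.50e-10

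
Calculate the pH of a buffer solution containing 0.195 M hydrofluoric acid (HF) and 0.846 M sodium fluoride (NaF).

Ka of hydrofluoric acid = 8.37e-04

pKa = -log(8.37e-04) = 3.08. pH = pKa + log([A⁻]/[HA]) = 3.08 + log(0.846/0.195)

pH = 3.71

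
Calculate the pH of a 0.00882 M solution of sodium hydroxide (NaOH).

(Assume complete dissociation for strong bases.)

[OH⁻] = 0.00882 M for strong base. pOH = -log[OH⁻] = 2.05, pH = 14 - pOH

pH = 11.95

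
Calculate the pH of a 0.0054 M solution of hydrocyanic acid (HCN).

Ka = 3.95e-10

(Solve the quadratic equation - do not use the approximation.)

x² + Ka×x - Ka×C = 0. Using quadratic formula: [H⁺] = 1.4603e-06

pH = 5.84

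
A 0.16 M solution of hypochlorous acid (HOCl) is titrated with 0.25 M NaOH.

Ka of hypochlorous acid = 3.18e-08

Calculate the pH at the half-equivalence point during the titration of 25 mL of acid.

At half-equivalence [HA] = [A⁻], so Henderson-Hasselbalch gives pH = pKa = -log(3.18e-08) = 7.50.

pH = pKa = 7.50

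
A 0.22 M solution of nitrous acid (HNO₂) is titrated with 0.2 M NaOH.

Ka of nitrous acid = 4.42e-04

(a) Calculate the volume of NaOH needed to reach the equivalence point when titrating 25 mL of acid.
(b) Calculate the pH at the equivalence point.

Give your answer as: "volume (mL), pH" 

moles acid = 0.22 × 25/1000 = 0.0055 mol; V_base = moles/0.2 × 1000 = 27.5 mL. At equivalence only the conjugate base is present: [A⁻] = 0.0055/0.052 = 1.0476e-01 M. Kb = Kw/Ka = 2.26e-11; [OH⁻] = √(Kb × [A⁻]) = 1.5395e-06; pOH = 5.81; pH = 14 - pOH = 8.19.

V = 27.5 mL, pH = 8.19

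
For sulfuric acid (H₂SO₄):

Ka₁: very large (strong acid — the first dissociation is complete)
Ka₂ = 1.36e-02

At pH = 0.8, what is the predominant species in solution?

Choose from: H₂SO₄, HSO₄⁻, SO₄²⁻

The first dissociation is complete, so H₂SO₄ itself is never the predominant species in water; pKa₂ = -log(1.36e-02) = 1.87. For a polyprotic acid the predominant species crosses at each pKa: below pKa_n the protonated form dominates, above it the deprotonated form does. At pH = 0.8, the predominant species is HSO₄⁻.

HSO₄⁻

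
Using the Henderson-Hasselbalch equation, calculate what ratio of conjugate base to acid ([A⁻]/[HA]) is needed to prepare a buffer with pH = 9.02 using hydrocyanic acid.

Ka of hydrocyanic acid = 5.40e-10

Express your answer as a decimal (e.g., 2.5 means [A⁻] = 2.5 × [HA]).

pKa = -log(5.40e-10) = 9.2676. pH = pKa + log([A⁻]/[HA]), so log([A⁻]/[HA]) = pH − pKa = 9.02 − 9.2676 = -0.2476. [A⁻]/[HA] = 10^(-0.2476) = 0.565

[A⁻]/[HA] = 0.565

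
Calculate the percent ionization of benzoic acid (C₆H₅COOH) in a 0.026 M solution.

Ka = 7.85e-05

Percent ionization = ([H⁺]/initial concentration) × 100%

Using Ka equilibrium: x² + Ka×x - Ka×C = 0. Solving: [H⁺] = 1.3899e-03. Percent = (1.3899e-03/0.026) × 100

Percent ionization = 5.35%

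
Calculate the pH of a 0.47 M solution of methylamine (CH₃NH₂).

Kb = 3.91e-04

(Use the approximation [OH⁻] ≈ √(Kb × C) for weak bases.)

[OH⁻] = √(Kb × C) = √(3.91e-04 × 0.47) = 1.3556e-02. pOH = 1.87, pH = 14 - pOH

pH = 12.13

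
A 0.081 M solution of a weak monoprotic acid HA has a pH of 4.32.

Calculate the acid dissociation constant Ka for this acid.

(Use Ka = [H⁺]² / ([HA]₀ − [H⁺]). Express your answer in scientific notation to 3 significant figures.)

[H⁺] = 10^(−pH) = 10^(−4.32) = 4.786e-05 M. For HA ⇌ H⁺ + A⁻, Ka = [H⁺][A⁻]/[HA] = [H⁺]² / ([HA]₀ − [H⁺]) = (4.786e-05)² / (0.081 − 4.786e-05) = 2.83e-08.

K_a = 2.83e-08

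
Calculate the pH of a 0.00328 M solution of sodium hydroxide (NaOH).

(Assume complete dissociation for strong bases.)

[OH⁻] = 0.00328 M for strong base. pOH = -log[OH⁻] = 2.48, pH = 14 - pOH

pH = 11.52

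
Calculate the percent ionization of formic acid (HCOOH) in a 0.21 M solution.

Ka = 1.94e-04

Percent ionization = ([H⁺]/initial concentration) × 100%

Using Ka equilibrium: x² + Ka×x - Ka×C = 0. Solving: [H⁺] = 6.2865e-03. Percent = (6.2865e-03/0.21) × 100

Percent ionization = 2.99%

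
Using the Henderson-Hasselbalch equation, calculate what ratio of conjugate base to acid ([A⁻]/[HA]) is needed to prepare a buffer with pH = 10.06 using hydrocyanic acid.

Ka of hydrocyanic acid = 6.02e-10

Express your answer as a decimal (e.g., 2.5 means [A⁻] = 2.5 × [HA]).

pKa = -log(6.02e-10) = 9.2204. pH = pKa + log([A⁻]/[HA]), so log([A⁻]/[HA]) = pH − pKa = 10.06 − 9.2204 = 0.8396. [A⁻]/[HA] = 10^(0.8396) = 6.91

[A⁻]/[HA] = 6.91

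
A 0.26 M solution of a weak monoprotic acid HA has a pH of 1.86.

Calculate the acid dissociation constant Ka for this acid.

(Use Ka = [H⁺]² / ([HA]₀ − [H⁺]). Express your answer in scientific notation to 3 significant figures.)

[H⁺] = 10^(−pH) = 10^(−1.86) = 1.380e-02 M. For HA ⇌ H⁺ + A⁻, Ka = [H⁺][A⁻]/[HA] = [H⁺]² / ([HA]₀ − [H⁺]) = (1.380e-02)² / (0.26 − 1.380e-02) = 7.74e-04.

K_a = 7.74e-04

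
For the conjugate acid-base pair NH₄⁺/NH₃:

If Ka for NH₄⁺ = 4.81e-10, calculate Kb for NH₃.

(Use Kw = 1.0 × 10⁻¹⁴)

For a conjugate pair Ka × Kb = Kw, so Kb = Kw/Ka = 1.0 × 10⁻¹⁴ / 4.81e-10 = 2.08e-05.

K_b = 2.08e-05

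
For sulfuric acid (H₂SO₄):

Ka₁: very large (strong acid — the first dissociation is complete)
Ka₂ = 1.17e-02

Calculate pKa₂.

pKa₂ = -log(Ka₂) = -log(1.17e-02) = 1.93.

pK_{a2} = 1.93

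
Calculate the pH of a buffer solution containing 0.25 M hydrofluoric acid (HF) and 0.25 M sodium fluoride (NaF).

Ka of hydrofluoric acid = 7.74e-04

pKa = -log(7.74e-04) = 3.11. pH = pKa + log([A⁻]/[HA]) = 3.11 + log(0.25/0.25)

pH = 3.11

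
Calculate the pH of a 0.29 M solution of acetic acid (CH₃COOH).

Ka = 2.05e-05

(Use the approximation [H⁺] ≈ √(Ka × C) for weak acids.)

[H⁺] = √(Ka × C) = √(2.05e-05 × 0.29) = 2.4382e-03. pH = -log(2.4382e-03)

pH = 2.61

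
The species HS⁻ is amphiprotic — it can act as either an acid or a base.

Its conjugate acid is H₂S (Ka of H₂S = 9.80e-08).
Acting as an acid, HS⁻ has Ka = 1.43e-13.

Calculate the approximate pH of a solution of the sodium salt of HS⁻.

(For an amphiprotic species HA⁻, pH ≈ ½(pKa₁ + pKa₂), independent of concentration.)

pKa₁ = -log(9.80e-08) = 7.01; pKa₂ = -log(1.43e-13) = 12.84. For an amphiprotic species, pH ≈ ½(pKa₁ + pKa₂) = ½(7.01 + 12.84) = 9.93.

pH = 9.93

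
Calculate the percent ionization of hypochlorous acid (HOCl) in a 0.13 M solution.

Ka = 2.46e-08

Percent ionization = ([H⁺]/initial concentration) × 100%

Using Ka equilibrium: x² + Ka×x - Ka×C = 0. Solving: [H⁺] = 5.6539e-05. Percent = (5.6539e-05/0.13) × 100

Percent ionization = 0.0435%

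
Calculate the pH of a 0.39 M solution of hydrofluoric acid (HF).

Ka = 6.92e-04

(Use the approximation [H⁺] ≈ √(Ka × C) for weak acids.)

[H⁺] = √(Ka × C) = √(6.92e-04 × 0.39) = 1.6428e-02. pH = -log(1.6428e-02)

pH = 1.78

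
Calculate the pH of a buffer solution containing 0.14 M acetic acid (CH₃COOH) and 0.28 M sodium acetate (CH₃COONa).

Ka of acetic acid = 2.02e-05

pKa = -log(2.02e-05) = 4.69. pH = pKa + log([A⁻]/[HA]) = 4.69 + log(0.28/0.14)

pH = 5.00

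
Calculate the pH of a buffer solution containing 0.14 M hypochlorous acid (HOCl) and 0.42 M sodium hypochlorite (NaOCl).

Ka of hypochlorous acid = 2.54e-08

pKa = -log(2.54e-08) = 7.60. pH = pKa + log([A⁻]/[HA]) = 7.60 + log(0.42/0.14)

pH = 8.07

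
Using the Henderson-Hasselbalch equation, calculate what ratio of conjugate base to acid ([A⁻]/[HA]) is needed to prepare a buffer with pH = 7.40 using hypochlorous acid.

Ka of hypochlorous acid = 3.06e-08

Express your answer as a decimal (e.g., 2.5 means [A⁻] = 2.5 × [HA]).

pKa = -log(3.06e-08) = 7.5143. pH = pKa + log([A⁻]/[HA]), so log([A⁻]/[HA]) = pH − pKa = 7.40 − 7.5143 = -0.1143. [A⁻]/[HA] = 10^(-0.1143) = 0.769

[A⁻]/[HA] = 0.769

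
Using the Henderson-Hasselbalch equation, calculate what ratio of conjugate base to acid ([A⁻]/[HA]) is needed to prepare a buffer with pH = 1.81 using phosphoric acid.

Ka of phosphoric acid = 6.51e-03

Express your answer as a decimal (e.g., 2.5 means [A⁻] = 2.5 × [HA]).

pKa = -log(6.51e-03) = 2.1864. pH = pKa + log([A⁻]/[HA]), so log([A⁻]/[HA]) = pH − pKa = 1.81 − 2.1864 = -0.3764. [A⁻]/[HA] = 10^(-0.3764) = 0.420

[A⁻]/[HA] = 0.420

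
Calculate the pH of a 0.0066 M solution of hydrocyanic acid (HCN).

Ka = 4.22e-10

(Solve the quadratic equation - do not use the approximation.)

x² + Ka×x - Ka×C = 0. Using quadratic formula: [H⁺] = 1.6687e-06

pH = 5.78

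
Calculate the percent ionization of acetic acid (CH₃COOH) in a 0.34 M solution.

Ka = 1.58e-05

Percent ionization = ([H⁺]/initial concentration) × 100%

Using Ka equilibrium: x² + Ka×x - Ka×C = 0. Solving: [H⁺] = 2.3099e-03. Percent = (2.3099e-03/0.34) × 100

Percent ionization = 0.679%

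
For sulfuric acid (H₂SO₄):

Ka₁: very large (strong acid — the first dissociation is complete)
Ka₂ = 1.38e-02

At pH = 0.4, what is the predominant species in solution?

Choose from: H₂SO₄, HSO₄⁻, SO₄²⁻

The first dissociation is complete, so H₂SO₄ itself is never the predominant species in water; pKa₂ = -log(1.38e-02) = 1.86. For a polyprotic acid the predominant species crosses at each pKa: below pKa_n the protonated form dominates, above it the deprotonated form does. At pH = 0.4, the predominant species is HSO₄⁻.

HSO₄⁻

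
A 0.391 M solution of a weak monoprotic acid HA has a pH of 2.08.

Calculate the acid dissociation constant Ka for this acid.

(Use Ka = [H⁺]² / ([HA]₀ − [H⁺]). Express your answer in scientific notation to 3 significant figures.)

[H⁺] = 10^(−pH) = 10^(−2.08) = 8.318e-03 M. For HA ⇌ H⁺ + A⁻, Ka = [H⁺][A⁻]/[HA] = [H⁺]² / ([HA]₀ − [H⁺]) = (8.318e-03)² / (0.391 − 8.318e-03) = 1.81e-04.

K_a = 1.81e-04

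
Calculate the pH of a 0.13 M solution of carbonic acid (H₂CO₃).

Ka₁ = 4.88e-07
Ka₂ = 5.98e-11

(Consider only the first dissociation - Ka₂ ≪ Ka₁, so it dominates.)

First dissociation dominates. From Ka₁ = [H⁺][HA⁻]/[H₂A], x² + Ka₁·x − Ka₁·C = 0 with C = 0.13 M and Ka₁ = 4.88e-07. Solving: [H⁺] = (−Ka₁ + √(Ka₁² + 4·Ka₁·C)) / 2 = 2.5163e-04 M. pH = -log(2.5163e-04) = 3.60.

pH = 3.60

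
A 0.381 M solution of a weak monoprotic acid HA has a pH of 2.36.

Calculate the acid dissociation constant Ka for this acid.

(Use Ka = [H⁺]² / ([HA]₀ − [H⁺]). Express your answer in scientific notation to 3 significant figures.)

[H⁺] = 10^(−pH) = 10^(−2.36) = 4.365e-03 M. For HA ⇌ H⁺ + A⁻, Ka = [H⁺][A⁻]/[HA] = [H⁺]² / ([HA]₀ − [H⁺]) = (4.365e-03)² / (0.381 − 4.365e-03) = 5.06e-05.

K_a = 5.06e-05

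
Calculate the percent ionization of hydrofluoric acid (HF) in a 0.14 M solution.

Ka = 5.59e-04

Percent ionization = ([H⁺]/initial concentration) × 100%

Using Ka equilibrium: x² + Ka×x - Ka×C = 0. Solving: [H⁺] = 8.5714e-03. Percent = (8.5714e-03/0.14) × 100

Percent ionization = 6.12%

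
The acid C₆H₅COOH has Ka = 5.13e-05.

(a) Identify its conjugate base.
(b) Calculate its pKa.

(a) The conjugate base is formed by removing one H⁺ from C₆H₅COOH, giving C₆H₅COO⁻. (b) pKa = -log(Ka) = -log(5.13e-05) = 4.29.

Conjugate base: C₆H₅COO⁻; pK_a = 4.29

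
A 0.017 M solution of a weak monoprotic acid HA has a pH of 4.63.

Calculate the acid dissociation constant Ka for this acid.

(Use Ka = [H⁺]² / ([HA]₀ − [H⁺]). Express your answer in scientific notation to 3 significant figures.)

[H⁺] = 10^(−pH) = 10^(−4.63) = 2.344e-05 M. For HA ⇌ H⁺ + A⁻, Ka = [H⁺][A⁻]/[HA] = [H⁺]² / ([HA]₀ − [H⁺]) = (2.344e-05)² / (0.017 − 2.344e-05) = 3.24e-08.

K_a = 3.24e-08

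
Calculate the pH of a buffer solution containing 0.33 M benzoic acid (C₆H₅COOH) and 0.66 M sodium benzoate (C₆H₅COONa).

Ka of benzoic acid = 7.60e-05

pKa = -log(7.60e-05) = 4.12. pH = pKa + log([A⁻]/[HA]) = 4.12 + log(0.66/0.33)

pH = 4.42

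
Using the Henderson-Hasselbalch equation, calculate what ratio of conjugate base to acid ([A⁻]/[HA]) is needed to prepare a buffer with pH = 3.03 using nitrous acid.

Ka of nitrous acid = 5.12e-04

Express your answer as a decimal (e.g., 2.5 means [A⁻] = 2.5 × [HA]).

pKa = -log(5.12e-04) = 3.2907. pH = pKa + log([A⁻]/[HA]), so log([A⁻]/[HA]) = pH − pKa = 3.03 − 3.2907 = -0.2607. [A⁻]/[HA] = 10^(-0.2607) = 0.549

[A⁻]/[HA] = 0.549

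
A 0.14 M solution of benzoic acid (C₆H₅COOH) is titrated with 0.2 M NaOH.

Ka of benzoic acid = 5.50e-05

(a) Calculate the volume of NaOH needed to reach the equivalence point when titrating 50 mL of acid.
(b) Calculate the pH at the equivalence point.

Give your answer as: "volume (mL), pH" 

moles acid = 0.14 × 50/1000 = 0.007 mol; V_base = moles/0.2 × 1000 = 35.0 mL. At equivalence only the conjugate base is present: [A⁻] = 0.007/0.085 = 8.2353e-02 M. Kb = Kw/Ka = 1.82e-10; [OH⁻] = √(Kb × [A⁻]) = 3.8695e-06; pOH = 5.41; pH = 14 - pOH = 8.59.

V = 35.0 mL, pH = 8.59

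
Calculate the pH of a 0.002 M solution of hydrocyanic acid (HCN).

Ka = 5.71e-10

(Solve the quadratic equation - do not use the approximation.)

x² + Ka×x - Ka×C = 0. Using quadratic formula: [H⁺] = 1.0684e-06

pH = 5.97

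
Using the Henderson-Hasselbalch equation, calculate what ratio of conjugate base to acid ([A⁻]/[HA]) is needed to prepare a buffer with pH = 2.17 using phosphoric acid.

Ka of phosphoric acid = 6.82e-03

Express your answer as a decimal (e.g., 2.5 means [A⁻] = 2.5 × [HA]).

pKa = -log(6.82e-03) = 2.1662. pH = pKa + log([A⁻]/[HA]), so log([A⁻]/[HA]) = pH − pKa = 2.17 − 2.1662 = 0.0038. [A⁻]/[HA] = 10^(0.0038) = 1.01

[A⁻]/[HA] = 1.01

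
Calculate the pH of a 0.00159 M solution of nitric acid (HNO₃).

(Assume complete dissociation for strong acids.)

[H⁺] = 0.00159 M for strong acid. pH = -log[H⁺] = -log(0.00159)

pH = 2.80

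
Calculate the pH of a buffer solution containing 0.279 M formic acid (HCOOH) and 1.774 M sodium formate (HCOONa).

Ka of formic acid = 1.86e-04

pKa = -log(1.86e-04) = 3.73. pH = pKa + log([A⁻]/[HA]) = 3.73 + log(1.774/0.279)

pH = 4.53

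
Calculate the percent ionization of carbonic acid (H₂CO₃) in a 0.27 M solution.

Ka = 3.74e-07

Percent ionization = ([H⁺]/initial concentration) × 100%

Using Ka equilibrium: x² + Ka×x - Ka×C = 0. Solving: [H⁺] = 3.1759e-04. Percent = (3.1759e-04/0.27) × 100

Percent ionization = 0.118%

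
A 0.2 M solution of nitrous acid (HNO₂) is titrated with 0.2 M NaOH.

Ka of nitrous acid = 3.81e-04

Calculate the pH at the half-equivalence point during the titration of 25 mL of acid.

At half-equivalence [HA] = [A⁻], so Henderson-Hasselbalch gives pH = pKa = -log(3.81e-04) = 3.42.

pH = pKa = 3.42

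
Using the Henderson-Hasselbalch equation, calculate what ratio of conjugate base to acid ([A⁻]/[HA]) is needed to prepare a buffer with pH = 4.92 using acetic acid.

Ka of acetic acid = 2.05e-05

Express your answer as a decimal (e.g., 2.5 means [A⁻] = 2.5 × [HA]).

pKa = -log(2.05e-05) = 4.6882. pH = pKa + log([A⁻]/[HA]), so log([A⁻]/[HA]) = pH − pKa = 4.92 − 4.6882 = 0.2318. [A⁻]/[HA] = 10^(0.2318) = 1.71

[A⁻]/[HA] = 1.71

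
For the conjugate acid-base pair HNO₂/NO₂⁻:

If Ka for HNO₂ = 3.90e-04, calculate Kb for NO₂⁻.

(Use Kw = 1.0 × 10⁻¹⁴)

For a conjugate pair Ka × Kb = Kw, so Kb = Kw/Ka = 1.0 × 10⁻¹⁴ / 3.90e-04 = 2.56e-11.

K_b = 2.56e-11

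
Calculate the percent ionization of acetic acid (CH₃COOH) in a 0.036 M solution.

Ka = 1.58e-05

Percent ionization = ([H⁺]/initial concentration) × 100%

Using Ka equilibrium: x² + Ka×x - Ka×C = 0. Solving: [H⁺] = 7.4633e-04. Percent = (7.4633e-04/0.036) × 100

Percent ionization = 2.07%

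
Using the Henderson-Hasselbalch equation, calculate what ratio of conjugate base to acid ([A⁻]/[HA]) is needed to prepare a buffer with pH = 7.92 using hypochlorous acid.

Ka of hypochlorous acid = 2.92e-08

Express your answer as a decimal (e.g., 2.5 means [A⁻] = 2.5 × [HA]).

pKa = -log(2.92e-08) = 7.5346. pH = pKa + log([A⁻]/[HA]), so log([A⁻]/[HA]) = pH − pKa = 7.92 − 7.5346 = 0.3854. [A⁻]/[HA] = 10^(0.3854) = 2.43

[A⁻]/[HA] = 2.43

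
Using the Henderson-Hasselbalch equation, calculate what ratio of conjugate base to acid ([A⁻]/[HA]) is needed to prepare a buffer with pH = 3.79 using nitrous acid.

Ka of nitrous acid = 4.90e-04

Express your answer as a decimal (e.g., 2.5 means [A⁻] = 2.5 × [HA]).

pKa = -log(4.90e-04) = 3.3098. pH = pKa + log([A⁻]/[HA]), so log([A⁻]/[HA]) = pH − pKa = 3.79 − 3.3098 = 0.4802. [A⁻]/[HA] = 10^(0.4802) = 3.02

[A⁻]/[HA] = 3.02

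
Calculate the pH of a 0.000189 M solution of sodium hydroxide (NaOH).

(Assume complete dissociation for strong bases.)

[OH⁻] = 0.000189 M for strong base. pOH = -log[OH⁻] = 3.72, pH = 14 - pOH

pH = 10.28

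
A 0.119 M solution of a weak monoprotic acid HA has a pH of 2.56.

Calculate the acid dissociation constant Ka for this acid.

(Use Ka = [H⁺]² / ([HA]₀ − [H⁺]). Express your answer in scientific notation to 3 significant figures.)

[H⁺] = 10^(−pH) = 10^(−2.56) = 2.754e-03 M. For HA ⇌ H⁺ + A⁻, Ka = [H⁺][A⁻]/[HA] = [H⁺]² / ([HA]₀ − [H⁺]) = (2.754e-03)² / (0.119 − 2.754e-03) = 6.53e-05.

K_a = 6.53e-05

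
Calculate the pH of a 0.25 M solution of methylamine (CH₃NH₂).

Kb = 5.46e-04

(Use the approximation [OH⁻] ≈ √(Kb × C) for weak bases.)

[OH⁻] = √(Kb × C) = √(5.46e-04 × 0.25) = 1.1683e-02. pOH = 1.93, pH = 14 - pOH

pH = 12.07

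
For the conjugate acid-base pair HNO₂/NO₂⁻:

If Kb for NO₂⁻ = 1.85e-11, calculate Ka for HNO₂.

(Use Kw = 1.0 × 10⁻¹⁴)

For a conjugate pair Ka × Kb = Kw, so Ka = Kw/Kb = 1.0 × 10⁻¹⁴ / 1.85e-11 = 5.41e-04.

K_a = 5.41e-04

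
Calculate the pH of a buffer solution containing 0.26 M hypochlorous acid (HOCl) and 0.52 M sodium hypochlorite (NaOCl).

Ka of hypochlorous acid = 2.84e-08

pKa = -log(2.84e-08) = 7.55. pH = pKa + log([A⁻]/[HA]) = 7.55 + log(0.52/0.26)

pH = 7.85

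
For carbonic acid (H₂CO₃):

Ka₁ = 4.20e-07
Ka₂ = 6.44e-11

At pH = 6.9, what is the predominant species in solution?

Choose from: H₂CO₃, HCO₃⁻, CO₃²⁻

pKa₁ = 6.38, pKa₂ = 10.19. For a polyprotic acid the predominant species crosses at each pKa: below pKa_n the protonated form dominates, above it the deprotonated form does. At pH = 6.9, the predominant species is HCO₃⁻.

HCO₃⁻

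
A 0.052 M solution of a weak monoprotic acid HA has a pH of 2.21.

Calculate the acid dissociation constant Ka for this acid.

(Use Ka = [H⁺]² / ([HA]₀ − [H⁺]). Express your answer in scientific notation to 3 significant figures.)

[H⁺] = 10^(−pH) = 10^(−2.21) = 6.166e-03 M. For HA ⇌ H⁺ + A⁻, Ka = [H⁺][A⁻]/[HA] = [H⁺]² / ([HA]₀ − [H⁺]) = (6.166e-03)² / (0.052 − 6.166e-03) = 8.29e-04.

K_a = 8.29e-04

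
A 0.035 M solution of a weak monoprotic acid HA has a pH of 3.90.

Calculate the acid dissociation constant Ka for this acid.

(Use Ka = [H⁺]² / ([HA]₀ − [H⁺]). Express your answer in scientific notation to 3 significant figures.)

[H⁺] = 10^(−pH) = 10^(−3.90) = 1.259e-04 M. For HA ⇌ H⁺ + A⁻, Ka = [H⁺][A⁻]/[HA] = [H⁺]² / ([HA]₀ − [H⁺]) = (1.259e-04)² / (0.035 − 1.259e-04) = 4.54e-07.

K_a = 4.54e-07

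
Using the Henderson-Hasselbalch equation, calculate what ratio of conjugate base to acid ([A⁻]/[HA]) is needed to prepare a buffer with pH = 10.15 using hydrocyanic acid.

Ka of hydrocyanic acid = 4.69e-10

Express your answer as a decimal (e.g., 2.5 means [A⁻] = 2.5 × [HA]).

pKa = -log(4.69e-10) = 9.3288. pH = pKa + log([A⁻]/[HA]), so log([A⁻]/[HA]) = pH − pKa = 10.15 − 9.3288 = 0.8212. [A⁻]/[HA] = 10^(0.8212) = 6.62

[A⁻]/[HA] = 6.62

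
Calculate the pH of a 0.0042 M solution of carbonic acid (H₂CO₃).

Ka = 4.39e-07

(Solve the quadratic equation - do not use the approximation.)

x² + Ka×x - Ka×C = 0. Using quadratic formula: [H⁺] = 4.2721e-05

pH = 4.37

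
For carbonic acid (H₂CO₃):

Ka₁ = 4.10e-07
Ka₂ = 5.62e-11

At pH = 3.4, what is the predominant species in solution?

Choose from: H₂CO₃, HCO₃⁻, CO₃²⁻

pKa₁ = 6.39, pKa₂ = 10.25. For a polyprotic acid the predominant species crosses at each pKa: below pKa_n the protonated form dominates, above it the deprotonated form does. At pH = 3.4, the predominant species is H₂CO₃.

H₂CO₃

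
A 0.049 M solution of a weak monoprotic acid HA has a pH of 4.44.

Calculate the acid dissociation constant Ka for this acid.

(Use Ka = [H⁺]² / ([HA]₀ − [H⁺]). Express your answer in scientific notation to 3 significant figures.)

[H⁺] = 10^(−pH) = 10^(−4.44) = 3.631e-05 M. For HA ⇌ H⁺ + A⁻, Ka = [H⁺][A⁻]/[HA] = [H⁺]² / ([HA]₀ − [H⁺]) = (3.631e-05)² / (0.049 − 3.631e-05) = 2.69e-08.

K_a = 2.69e-08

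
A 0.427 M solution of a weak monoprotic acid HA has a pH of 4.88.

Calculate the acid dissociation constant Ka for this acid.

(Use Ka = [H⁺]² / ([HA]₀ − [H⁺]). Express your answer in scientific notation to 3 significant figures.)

[H⁺] = 10^(−pH) = 10^(−4.88) = 1.318e-05 M. For HA ⇌ H⁺ + A⁻, Ka = [H⁺][A⁻]/[HA] = [H⁺]² / ([HA]₀ − [H⁺]) = (1.318e-05)² / (0.427 − 1.318e-05) = 4.07e-10.

K_a = 4.07e-10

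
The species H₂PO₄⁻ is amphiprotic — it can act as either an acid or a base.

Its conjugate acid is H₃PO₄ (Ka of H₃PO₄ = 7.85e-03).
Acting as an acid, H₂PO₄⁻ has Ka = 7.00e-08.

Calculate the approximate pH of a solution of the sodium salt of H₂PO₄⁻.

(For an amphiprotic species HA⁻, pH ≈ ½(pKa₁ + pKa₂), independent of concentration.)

pKa₁ = -log(7.85e-03) = 2.11; pKa₂ = -log(7.00e-08) = 7.15. For an amphiprotic species, pH ≈ ½(pKa₁ + pKa₂) = ½(2.11 + 7.15) = 4.63.

pH = 4.63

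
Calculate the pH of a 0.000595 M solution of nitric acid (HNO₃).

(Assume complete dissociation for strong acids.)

[H⁺] = 0.000595 M for strong acid. pH = -log[H⁺] = -log(0.000595)

pH = 3.23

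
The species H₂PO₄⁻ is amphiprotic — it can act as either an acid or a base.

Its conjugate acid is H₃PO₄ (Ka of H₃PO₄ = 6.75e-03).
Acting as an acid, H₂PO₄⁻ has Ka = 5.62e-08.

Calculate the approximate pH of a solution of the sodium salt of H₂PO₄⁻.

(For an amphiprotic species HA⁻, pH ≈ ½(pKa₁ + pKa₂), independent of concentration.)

pKa₁ = -log(6.75e-03) = 2.17; pKa₂ = -log(5.62e-08) = 7.25. For an amphiprotic species, pH ≈ ½(pKa₁ + pKa₂) = ½(2.17 + 7.25) = 4.71.

pH = 4.71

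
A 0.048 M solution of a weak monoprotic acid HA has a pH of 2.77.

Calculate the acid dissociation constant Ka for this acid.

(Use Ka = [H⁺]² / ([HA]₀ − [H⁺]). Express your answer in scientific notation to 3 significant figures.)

[H⁺] = 10^(−pH) = 10^(−2.77) = 1.698e-03 M. For HA ⇌ H⁺ + A⁻, Ka = [H⁺][A⁻]/[HA] = [H⁺]² / ([HA]₀ − [H⁺]) = (1.698e-03)² / (0.048 − 1.698e-03) = 6.23e-05.

K_a = 6.23e-05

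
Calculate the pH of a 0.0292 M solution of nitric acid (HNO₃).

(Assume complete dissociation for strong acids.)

[H⁺] = 0.0292 M for strong acid. pH = -log[H⁺] = -log(0.0292)

pH = 1.53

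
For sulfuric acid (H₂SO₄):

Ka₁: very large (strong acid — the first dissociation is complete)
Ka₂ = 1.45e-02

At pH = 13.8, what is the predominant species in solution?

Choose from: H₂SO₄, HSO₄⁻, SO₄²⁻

The first dissociation is complete, so H₂SO₄ itself is never the predominant species in water; pKa₂ = -log(1.45e-02) = 1.84. For a polyprotic acid the predominant species crosses at each pKa: below pKa_n the protonated form dominates, above it the deprotonated form does. At pH = 13.8, the predominant species is SO₄²⁻.

SO₄²⁻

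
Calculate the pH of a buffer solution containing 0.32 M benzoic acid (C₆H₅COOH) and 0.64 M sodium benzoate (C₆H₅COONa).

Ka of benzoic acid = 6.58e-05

pKa = -log(6.58e-05) = 4.18. pH = pKa + log([A⁻]/[HA]) = 4.18 + log(0.64/0.32)

pH = 4.48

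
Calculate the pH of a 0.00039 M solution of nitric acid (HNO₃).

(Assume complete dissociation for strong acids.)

[H⁺] = 0.00039 M for strong acid. pH = -log[H⁺] = -log(0.00039)

pH = 3.41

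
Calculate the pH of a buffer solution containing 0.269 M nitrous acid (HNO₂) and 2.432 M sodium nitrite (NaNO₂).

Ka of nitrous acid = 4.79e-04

pKa = -log(4.79e-04) = 3.32. pH = pKa + log([A⁻]/[HA]) = 3.32 + log(2.432/0.269)

pH = 4.28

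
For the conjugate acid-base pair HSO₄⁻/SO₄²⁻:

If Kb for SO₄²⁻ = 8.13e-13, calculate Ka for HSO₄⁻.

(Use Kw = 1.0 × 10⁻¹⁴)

For a conjugate pair Ka × Kb = Kw, so Ka = Kw/Kb = 1.0 × 10⁻¹⁴ / 8.13e-13 = 1.23e-02.

K_a = 1.23e-02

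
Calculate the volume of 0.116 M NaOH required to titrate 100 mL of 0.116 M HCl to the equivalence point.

At equivalence: moles acid = moles base. moles HCl = 0.116 × 100/1000 = 0.0116 mol. V_base = moles / 0.116 × 1000 = 100.0 mL.

V_{base} = 100.0 mL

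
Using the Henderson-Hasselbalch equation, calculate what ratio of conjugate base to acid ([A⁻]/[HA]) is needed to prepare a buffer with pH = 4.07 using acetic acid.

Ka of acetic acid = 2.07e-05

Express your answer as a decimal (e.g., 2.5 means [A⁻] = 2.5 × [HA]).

pKa = -log(2.07e-05) = 4.6840. pH = pKa + log([A⁻]/[HA]), so log([A⁻]/[HA]) = pH − pKa = 4.07 − 4.6840 = -0.6140. [A⁻]/[HA] = 10^(-0.6140) = 0.243

[A⁻]/[HA] = 0.243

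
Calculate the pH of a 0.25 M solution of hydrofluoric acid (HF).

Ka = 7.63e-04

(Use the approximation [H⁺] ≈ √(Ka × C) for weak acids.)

[H⁺] = √(Ka × C) = √(7.63e-04 × 0.25) = 1.3811e-02. pH = -log(1.3811e-02)

pH = 1.86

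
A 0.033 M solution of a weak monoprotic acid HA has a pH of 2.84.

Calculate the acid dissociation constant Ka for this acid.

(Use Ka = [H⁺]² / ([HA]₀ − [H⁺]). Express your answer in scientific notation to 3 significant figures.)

[H⁺] = 10^(−pH) = 10^(−2.84) = 1.445e-03 M. For HA ⇌ H⁺ + A⁻, Ka = [H⁺][A⁻]/[HA] = [H⁺]² / ([HA]₀ − [H⁺]) = (1.445e-03)² / (0.033 − 1.445e-03) = 6.62e-05.

K_a = 6.62e-05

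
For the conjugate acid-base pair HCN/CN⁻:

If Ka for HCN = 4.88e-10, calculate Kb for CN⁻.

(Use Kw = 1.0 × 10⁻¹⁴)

For a conjugate pair Ka × Kb = Kw, so Kb = Kw/Ka = 1.0 × 10⁻¹⁴ / 4.88e-10 = 2.05e-05.

K_b = 2.05e-05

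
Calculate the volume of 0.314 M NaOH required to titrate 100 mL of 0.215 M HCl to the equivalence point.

At equivalence: moles acid = moles base. moles HCl = 0.215 × 100/1000 = 0.0215 mol. V_base = moles / 0.314 × 1000 = 68.5 mL.

V_{base} = 68.5 mL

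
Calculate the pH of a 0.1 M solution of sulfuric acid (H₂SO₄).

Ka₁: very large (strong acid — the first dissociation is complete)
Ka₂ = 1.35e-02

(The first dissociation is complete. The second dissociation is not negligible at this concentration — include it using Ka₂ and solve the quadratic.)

First dissociation is complete: [H⁺]₀ = [HSO₄⁻]₀ = C = 0.1 M. Second dissociation HSO₄⁻ ⇌ H⁺ + SO₄²⁻: let x = [SO₄²⁻]. Ka₂ = (C + x)·x / (C − x) = 1.35e-02 → x² + (C + Ka₂)·x − Ka₂·C = 0 → x² + 0.11350·x − 1.350e-03 = 0. x = (−0.11350 + √(0.11350² + 4 × 1.350e-03)) / 2 = 1.0856e-02 M. [H⁺] = C + x = 0.1 + 1.0856e-02 = 1.1086e-01 M. pH = -log(1.1086e-01) = 0.96.

pH = 0.96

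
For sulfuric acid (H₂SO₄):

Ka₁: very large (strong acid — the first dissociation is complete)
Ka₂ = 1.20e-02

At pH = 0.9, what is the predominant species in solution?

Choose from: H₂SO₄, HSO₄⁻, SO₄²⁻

The first dissociation is complete, so H₂SO₄ itself is never the predominant species in water; pKa₂ = -log(1.20e-02) = 1.92. For a polyprotic acid the predominant species crosses at each pKa: below pKa_n the protonated form dominates, above it the deprotonated form does. At pH = 0.9, the predominant species is HSO₄⁻.

HSO₄⁻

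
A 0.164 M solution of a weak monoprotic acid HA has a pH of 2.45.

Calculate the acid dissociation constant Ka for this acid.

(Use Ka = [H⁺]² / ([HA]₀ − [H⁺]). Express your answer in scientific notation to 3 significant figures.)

[H⁺] = 10^(−pH) = 10^(−2.45) = 3.548e-03 M. For HA ⇌ H⁺ + A⁻, Ka = [H⁺][A⁻]/[HA] = [H⁺]² / ([HA]₀ − [H⁺]) = (3.548e-03)² / (0.164 − 3.548e-03) = 7.85e-05.

K_a = 7.85e-05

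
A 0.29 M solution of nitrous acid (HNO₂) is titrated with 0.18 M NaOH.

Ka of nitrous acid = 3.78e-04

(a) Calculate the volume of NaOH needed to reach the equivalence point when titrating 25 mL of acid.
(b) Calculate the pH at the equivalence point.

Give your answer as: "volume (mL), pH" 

moles acid = 0.29 × 25/1000 = 0.00725 mol; V_base = moles/0.18 × 1000 = 40.3 mL. At equivalence only the conjugate base is present: [A⁻] = 0.00725/0.065 = 1.1106e-01 M. Kb = Kw/Ka = 2.65e-11; [OH⁻] = √(Kb × [A⁻]) = 1.7141e-06; pOH = 5.77; pH = 14 - pOH = 8.23.

V = 40.3 mL, pH = 8.23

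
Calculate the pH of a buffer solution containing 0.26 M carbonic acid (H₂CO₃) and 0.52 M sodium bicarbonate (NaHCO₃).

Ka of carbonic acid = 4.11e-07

pKa = -log(4.11e-07) = 6.39. pH = pKa + log([A⁻]/[HA]) = 6.39 + log(0.52/0.26)

pH = 6.69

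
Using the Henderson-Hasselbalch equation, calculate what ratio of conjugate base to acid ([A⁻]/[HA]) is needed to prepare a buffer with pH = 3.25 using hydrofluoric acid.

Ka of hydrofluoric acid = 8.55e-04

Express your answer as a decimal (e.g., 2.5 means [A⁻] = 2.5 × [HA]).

pKa = -log(8.55e-04) = 3.0680. pH = pKa + log([A⁻]/[HA]), so log([A⁻]/[HA]) = pH − pKa = 3.25 − 3.0680 = 0.1820. [A⁻]/[HA] = 10^(0.1820) = 1.52

[A⁻]/[HA] = 1.52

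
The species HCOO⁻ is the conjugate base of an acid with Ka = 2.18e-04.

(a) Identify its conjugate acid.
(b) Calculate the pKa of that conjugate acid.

(a) The conjugate acid is formed by adding one H⁺ to HCOO⁻, giving HCOOH. (b) pKa = -log(Ka) = -log(2.18e-04) = 3.66.

Conjugate acid: HCOOH; pK_a = 3.66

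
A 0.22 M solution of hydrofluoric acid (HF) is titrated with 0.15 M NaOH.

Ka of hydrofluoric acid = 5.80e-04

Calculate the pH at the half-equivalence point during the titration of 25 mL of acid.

At half-equivalence [HA] = [A⁻], so Henderson-Hasselbalch gives pH = pKa = -log(5.80e-04) = 3.24.

pH = pKa = 3.24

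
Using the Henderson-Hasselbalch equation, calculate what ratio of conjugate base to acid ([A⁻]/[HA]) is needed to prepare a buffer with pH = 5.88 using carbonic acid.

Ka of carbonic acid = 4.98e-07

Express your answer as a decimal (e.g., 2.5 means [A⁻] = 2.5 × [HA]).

pKa = -log(4.98e-07) = 6.3028. pH = pKa + log([A⁻]/[HA]), so log([A⁻]/[HA]) = pH − pKa = 5.88 − 6.3028 = -0.4228. [A⁻]/[HA] = 10^(-0.4228) = 0.378

[A⁻]/[HA] = 0.378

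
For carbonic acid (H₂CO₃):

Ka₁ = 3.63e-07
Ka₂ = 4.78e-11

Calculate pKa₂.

pKa₂ = -log(Ka₂) = -log(4.78e-11) = 10.32.

pK_{a2} = 10.32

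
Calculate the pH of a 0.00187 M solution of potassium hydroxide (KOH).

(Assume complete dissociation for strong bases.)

[OH⁻] = 0.00187 M for strong base. pOH = -log[OH⁻] = 2.73, pH = 14 - pOH

pH = 11.27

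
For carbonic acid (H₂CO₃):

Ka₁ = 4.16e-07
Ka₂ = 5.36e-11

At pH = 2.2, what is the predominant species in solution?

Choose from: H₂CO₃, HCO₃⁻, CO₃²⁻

pKa₁ = 6.38, pKa₂ = 10.27. For a polyprotic acid the predominant species crosses at each pKa: below pKa_n the protonated form dominates, above it the deprotonated form does. At pH = 2.2, the predominant species is H₂CO₃.

H₂CO₃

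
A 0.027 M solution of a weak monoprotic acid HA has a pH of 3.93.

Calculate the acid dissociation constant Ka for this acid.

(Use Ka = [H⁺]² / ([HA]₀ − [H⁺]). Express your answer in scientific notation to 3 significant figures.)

[H⁺] = 10^(−pH) = 10^(−3.93) = 1.175e-04 M. For HA ⇌ H⁺ + A⁻, Ka = [H⁺][A⁻]/[HA] = [H⁺]² / ([HA]₀ − [H⁺]) = (1.175e-04)² / (0.027 − 1.175e-04) = 5.13e-07.

K_a = 5.13e-07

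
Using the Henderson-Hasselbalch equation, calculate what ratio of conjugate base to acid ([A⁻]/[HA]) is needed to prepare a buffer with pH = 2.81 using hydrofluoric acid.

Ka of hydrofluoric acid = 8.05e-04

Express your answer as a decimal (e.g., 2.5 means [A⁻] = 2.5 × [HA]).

pKa = -log(8.05e-04) = 3.0942. pH = pKa + log([A⁻]/[HA]), so log([A⁻]/[HA]) = pH − pKa = 2.81 − 3.0942 = -0.2842. [A⁻]/[HA] = 10^(-0.2842) = 0.520

[A⁻]/[HA] = 0.520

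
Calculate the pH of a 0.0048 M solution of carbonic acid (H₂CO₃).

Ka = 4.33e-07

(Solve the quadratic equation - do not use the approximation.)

x² + Ka×x - Ka×C = 0. Using quadratic formula: [H⁺] = 4.5373e-05

pH = 4.34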